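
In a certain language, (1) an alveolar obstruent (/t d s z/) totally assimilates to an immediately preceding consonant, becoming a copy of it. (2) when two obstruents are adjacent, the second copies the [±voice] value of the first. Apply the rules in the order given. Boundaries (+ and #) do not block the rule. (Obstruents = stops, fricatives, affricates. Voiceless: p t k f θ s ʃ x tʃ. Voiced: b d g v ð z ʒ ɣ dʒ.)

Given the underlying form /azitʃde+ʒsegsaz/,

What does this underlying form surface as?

Rule 1: /d/ after /tʃ/ → [tʃ] (total assimilation)
Rule 1: /s/ after /ʒ/ → [ʒ] (total assimilation)
Rule 1: /s/ after /g/ → [g] (total assimilation)
After rule 1: azitʃtʃe+ʒʒeggaz
Rule 2: no segment meets the rule's conditions; no change.

[azitʃtʃe+ʒʒeggaz]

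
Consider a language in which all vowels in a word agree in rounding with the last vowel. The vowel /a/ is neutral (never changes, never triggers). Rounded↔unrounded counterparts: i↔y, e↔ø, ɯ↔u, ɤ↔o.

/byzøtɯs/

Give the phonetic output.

[bizetɯs]

/y/ harmonizes with /ɯ/ ([-round]) → [i]
/ø/ harmonizes with /ɯ/ ([-round]) → [e]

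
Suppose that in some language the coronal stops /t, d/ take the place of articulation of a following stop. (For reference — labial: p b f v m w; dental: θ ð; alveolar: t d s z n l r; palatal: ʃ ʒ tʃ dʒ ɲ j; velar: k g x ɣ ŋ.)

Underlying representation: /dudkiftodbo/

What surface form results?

/d/ before /k/ (velar) → [g]
/d/ before /b/ (labial) → [b]

[dugkiftobbo]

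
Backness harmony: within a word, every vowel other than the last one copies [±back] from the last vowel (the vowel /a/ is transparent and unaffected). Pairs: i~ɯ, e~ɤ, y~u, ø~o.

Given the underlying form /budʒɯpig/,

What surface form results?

[bydʒipig]

/u/ harmonizes with /i/ ([-back]) → [y]
/ɯ/ harmonizes with /i/ ([-back]) → [i]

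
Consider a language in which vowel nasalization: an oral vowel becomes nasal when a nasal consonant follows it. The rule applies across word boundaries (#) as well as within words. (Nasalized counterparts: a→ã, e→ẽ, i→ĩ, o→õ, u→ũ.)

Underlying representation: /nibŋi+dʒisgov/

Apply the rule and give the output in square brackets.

no segment meets the rule's conditions; no change.

[nibŋi+dʒisgov]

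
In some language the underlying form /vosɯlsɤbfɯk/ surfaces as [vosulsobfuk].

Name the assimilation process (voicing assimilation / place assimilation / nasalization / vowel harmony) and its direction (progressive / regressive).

vowel harmony, progressive

/ɯ/→[u] /ɤ/→[o] /ɯ/→[u].
Vowels agree with the first vowel, so the harmony is progressive.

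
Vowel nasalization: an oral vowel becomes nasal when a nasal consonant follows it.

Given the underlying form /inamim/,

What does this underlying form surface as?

/i/ before nasal /n/ → [ĩ]
/a/ before nasal /m/ → [ã]
/i/ before nasal /m/ → [ĩ]

[ĩnãmĩm]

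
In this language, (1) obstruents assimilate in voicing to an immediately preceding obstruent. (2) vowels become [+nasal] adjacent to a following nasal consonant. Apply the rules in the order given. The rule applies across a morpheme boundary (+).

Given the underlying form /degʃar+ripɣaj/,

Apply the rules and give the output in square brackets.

[degʒar+ripxaj]

Rule 1: /ʃ/ after /g/ (voiced) → [ʒ]
Rule 1: /ɣ/ after /p/ (voiceless) → [x]
After rule 1: degʒar+ripxaj
Rule 2: no segment meets the rule's conditions; no change.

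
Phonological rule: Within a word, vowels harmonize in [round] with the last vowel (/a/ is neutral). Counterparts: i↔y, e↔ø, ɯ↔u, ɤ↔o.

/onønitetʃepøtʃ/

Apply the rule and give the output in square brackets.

[onønytøtʃøpøtʃ]

/i/ harmonizes with /ø/ ([+round]) → [y]
/e/ harmonizes with /ø/ ([+round]) → [ø]
/e/ harmonizes with /ø/ ([+round]) → [ø]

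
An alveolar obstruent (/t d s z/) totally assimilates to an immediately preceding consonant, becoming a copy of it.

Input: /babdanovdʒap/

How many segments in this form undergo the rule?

/d/ after /b/ → [b] (total assimilation)
1 segment changes.

1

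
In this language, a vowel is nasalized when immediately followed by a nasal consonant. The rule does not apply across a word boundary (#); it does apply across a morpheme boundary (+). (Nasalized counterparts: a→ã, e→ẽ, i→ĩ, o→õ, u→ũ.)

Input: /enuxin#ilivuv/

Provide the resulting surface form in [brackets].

/e/ before nasal /n/ → [ẽ]
/i/ before nasal /n/ → [ĩ]

[ẽnuxĩn#ilivuv]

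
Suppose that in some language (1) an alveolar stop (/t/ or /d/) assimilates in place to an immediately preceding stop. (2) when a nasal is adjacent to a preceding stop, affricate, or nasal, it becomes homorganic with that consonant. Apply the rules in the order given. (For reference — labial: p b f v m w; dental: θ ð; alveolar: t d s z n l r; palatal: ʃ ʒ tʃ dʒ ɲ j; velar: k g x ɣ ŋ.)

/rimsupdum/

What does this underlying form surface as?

Rule 1: /d/ after /p/ (labial) → [b]
After rule 1: rimsupbum
Rule 2: no segment meets the rule's conditions; no change.

[rimsupbum]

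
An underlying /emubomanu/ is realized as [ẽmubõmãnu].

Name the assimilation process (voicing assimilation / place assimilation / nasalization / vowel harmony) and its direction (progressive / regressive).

nasalization, regressive

/e/→[ẽ] /o/→[õ] /a/→[ã].
Each target copies a feature from the following segment, so the direction is regressive.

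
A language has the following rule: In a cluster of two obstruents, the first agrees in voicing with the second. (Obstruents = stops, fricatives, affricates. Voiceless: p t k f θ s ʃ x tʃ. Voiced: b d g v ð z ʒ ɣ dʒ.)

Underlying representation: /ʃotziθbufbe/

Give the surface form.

[ʃodziðbuvbe]

/t/ before /z/ (voiced) → [d]
/θ/ before /b/ (voiced) → [ð]
/f/ before /b/ (voiced) → [v]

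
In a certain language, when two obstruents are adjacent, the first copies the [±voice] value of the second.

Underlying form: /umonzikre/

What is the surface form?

no segment meets the rule's conditions; no change.

[umonzikre]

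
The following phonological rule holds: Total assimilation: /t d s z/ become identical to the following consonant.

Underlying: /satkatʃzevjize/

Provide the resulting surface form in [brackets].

/t/ before /k/ → [k] (total assimilation)

[sakkatʃzevjize]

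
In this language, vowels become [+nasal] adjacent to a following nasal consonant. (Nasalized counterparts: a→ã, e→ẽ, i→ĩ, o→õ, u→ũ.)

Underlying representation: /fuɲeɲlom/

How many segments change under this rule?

/u/ before nasal /ɲ/ → [ũ]
/e/ before nasal /ɲ/ → [ẽ]
/o/ before nasal /m/ → [õ]
3 segments change.

3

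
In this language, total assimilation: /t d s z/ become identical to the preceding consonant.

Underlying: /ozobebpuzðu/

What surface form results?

[ozobebpuzðu]

no segment meets the rule's conditions; no change.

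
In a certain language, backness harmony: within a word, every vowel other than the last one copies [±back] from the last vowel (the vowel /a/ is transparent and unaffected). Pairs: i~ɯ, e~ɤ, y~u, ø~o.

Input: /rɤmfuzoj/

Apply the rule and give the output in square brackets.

no segment meets the rule's conditions; no change.

[rɤmfuzoj]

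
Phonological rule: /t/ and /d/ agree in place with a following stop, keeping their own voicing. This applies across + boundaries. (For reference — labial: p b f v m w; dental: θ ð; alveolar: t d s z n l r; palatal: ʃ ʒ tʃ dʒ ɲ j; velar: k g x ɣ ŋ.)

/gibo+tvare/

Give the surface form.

no segment meets the rule's conditions; no change.

[gibo+tvare]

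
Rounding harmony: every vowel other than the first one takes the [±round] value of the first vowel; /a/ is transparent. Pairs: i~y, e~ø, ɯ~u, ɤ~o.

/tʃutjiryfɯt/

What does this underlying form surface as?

[tʃutjyryfut]

/i/ harmonizes with /u/ ([+round]) → [y]
/ɯ/ harmonizes with /u/ ([+round]) → [u]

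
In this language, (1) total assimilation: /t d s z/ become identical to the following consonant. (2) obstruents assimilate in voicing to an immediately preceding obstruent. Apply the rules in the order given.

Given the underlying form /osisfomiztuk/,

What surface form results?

Rule 1: /s/ before /f/ → [f] (total assimilation)
Rule 1: /z/ before /t/ → [t] (total assimilation)
After rule 1: osiffomittuk
Rule 2: no segment meets the rule's conditions; no change.

[osiffomittuk]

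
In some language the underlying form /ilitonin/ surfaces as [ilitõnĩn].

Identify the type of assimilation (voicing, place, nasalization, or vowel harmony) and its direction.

nasalization, regressive

/o/→[õ] /i/→[ĩ].
Each target copies a feature from the following segment, so the direction is regressive.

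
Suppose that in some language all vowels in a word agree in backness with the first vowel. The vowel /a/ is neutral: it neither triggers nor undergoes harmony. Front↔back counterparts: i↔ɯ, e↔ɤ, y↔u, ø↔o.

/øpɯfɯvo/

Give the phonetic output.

[øpifivø]

/ɯ/ harmonizes with /ø/ ([-back]) → [i]
/ɯ/ harmonizes with /ø/ ([-back]) → [i]
/o/ harmonizes with /ø/ ([-back]) → [ø]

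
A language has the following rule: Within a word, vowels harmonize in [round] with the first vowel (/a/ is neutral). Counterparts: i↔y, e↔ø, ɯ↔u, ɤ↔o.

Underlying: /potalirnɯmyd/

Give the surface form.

/i/ harmonizes with /o/ ([+round]) → [y]
/ɯ/ harmonizes with /o/ ([+round]) → [u]

[potalyrnumyd]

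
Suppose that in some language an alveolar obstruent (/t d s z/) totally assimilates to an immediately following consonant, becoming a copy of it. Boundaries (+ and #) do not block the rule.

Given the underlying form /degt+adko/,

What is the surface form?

[degt+akko]

/d/ before /k/ → [k] (total assimilation)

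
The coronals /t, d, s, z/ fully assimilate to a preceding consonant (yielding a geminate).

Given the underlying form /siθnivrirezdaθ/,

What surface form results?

/d/ after /z/ → [z] (total assimilation)

[siθnivrirezzaθ]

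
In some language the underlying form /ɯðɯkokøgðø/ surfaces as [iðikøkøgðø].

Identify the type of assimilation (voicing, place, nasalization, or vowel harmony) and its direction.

/ɯ/→[i] /ɯ/→[i] /o/→[ø].
Vowels agree with the last vowel, so the harmony is regressive.

vowel harmony, regressive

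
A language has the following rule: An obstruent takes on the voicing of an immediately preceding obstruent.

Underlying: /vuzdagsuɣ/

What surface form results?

/s/ after /g/ (voiced) → [z]

[vuzdagzuɣ]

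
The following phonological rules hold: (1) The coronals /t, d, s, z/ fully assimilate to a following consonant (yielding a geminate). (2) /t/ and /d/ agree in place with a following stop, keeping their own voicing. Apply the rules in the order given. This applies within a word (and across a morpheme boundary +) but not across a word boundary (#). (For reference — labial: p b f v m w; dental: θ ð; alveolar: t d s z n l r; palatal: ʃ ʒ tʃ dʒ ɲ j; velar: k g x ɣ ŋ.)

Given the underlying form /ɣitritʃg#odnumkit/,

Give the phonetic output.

[ɣirritʃg#onnumkit]

Rule 1: /t/ before /r/ → [r] (total assimilation)
Rule 1: /d/ before /n/ → [n] (total assimilation)
After rule 1: ɣirritʃg#onnumkit
Rule 2: no segment meets the rule's conditions; no change.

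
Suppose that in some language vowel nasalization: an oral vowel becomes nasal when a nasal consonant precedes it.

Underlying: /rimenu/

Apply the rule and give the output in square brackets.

[rimẽnũ]

/e/ after nasal /m/ → [ẽ]
/u/ after nasal /n/ → [ũ]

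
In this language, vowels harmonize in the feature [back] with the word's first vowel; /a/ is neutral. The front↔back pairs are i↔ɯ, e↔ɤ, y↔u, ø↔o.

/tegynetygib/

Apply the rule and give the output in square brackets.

[tegynetygib]

no segment meets the rule's conditions; no change.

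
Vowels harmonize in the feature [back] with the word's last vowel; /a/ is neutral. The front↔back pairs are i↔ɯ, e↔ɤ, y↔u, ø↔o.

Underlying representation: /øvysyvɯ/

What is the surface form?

[ovusuvɯ]

/ø/ harmonizes with /ɯ/ ([+back]) → [o]
/y/ harmonizes with /ɯ/ ([+back]) → [u]
/y/ harmonizes with /ɯ/ ([+back]) → [u]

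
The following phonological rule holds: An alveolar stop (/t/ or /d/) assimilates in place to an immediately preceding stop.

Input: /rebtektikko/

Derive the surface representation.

/t/ after /b/ (labial) → [p]
/t/ after /k/ (velar) → [k]

[rebpekkikko]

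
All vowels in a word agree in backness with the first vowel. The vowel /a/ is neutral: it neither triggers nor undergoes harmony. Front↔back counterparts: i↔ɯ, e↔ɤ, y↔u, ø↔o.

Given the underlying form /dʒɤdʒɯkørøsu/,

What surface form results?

[dʒɤdʒɯkorosu]

/ø/ harmonizes with /ɤ/ ([+back]) → [o]
/ø/ harmonizes with /ɤ/ ([+back]) → [o]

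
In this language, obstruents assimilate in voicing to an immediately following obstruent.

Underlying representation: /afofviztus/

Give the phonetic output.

/f/ before /v/ (voiced) → [v]
/z/ before /t/ (voiceless) → [s]

[afovvistus]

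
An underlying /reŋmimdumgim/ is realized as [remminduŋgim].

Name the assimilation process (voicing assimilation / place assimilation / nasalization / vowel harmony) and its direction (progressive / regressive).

/ŋ/→[m] /m/→[n] /m/→[ŋ].
Each target copies a feature from the following segment, so the direction is regressive.

place assimilation, regressive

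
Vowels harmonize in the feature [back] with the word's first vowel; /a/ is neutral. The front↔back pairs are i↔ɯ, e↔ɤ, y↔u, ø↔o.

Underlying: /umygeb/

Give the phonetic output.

[umugɤb]

/y/ harmonizes with /u/ ([+back]) → [u]
/e/ harmonizes with /u/ ([+back]) → [ɤ]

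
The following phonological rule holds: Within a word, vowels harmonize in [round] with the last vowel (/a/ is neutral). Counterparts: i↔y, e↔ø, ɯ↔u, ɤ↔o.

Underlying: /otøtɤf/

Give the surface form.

[ɤtetɤf]

/o/ harmonizes with /ɤ/ ([-round]) → [ɤ]
/ø/ harmonizes with /ɤ/ ([-round]) → [e]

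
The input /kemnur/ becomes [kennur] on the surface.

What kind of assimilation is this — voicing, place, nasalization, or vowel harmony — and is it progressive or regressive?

/m/→[n].
Each target copies a feature from the following segment, so the direction is regressive.

place assimilation, regressive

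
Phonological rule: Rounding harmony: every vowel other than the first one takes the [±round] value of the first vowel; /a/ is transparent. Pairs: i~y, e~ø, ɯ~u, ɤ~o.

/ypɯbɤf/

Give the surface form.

[ypubof]

/ɯ/ harmonizes with /y/ ([+round]) → [u]
/ɤ/ harmonizes with /y/ ([+round]) → [o]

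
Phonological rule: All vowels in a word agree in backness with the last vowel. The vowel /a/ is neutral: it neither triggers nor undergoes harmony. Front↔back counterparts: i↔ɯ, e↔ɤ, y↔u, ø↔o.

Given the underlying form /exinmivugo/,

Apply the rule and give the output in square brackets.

[ɤxɯnmɯvugo]

/e/ harmonizes with /o/ ([+back]) → [ɤ]
/i/ harmonizes with /o/ ([+back]) → [ɯ]
/i/ harmonizes with /o/ ([+back]) → [ɯ]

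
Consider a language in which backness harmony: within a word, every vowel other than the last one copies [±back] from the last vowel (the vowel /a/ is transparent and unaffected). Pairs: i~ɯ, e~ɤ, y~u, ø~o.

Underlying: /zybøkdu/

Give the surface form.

[zubokdu]

/y/ harmonizes with /u/ ([+back]) → [u]
/ø/ harmonizes with /u/ ([+back]) → [o]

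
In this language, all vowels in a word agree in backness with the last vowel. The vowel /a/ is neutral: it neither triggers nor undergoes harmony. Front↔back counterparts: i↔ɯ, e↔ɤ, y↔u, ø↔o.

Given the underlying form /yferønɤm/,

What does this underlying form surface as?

[ufɤronɤm]

/y/ harmonizes with /ɤ/ ([+back]) → [u]
/e/ harmonizes with /ɤ/ ([+back]) → [ɤ]
/ø/ harmonizes with /ɤ/ ([+back]) → [o]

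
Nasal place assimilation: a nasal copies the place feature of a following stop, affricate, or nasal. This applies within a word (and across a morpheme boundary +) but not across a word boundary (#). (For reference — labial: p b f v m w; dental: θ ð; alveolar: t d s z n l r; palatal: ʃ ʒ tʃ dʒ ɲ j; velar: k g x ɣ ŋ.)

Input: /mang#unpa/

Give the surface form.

[maŋg#umpa]

/n/ before /g/ (velar) → [ŋ]
/n/ before /p/ (labial) → [m]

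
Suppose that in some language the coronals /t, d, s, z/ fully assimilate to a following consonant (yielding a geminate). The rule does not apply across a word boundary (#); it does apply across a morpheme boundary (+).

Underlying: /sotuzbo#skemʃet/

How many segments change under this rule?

/z/ before /b/ → [b] (total assimilation)
/s/ before /k/ → [k] (total assimilation)
2 segments change.

2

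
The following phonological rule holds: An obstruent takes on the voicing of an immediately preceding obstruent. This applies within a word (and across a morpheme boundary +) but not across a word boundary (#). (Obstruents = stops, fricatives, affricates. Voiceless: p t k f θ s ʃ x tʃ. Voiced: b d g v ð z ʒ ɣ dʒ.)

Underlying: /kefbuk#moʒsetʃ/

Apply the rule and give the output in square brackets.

[kefpuk#moʒzetʃ]

/b/ after /f/ (voiceless) → [p]
/s/ after /ʒ/ (voiced) → [z]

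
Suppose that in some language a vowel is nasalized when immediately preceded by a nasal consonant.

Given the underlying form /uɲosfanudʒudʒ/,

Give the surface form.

/o/ after nasal /ɲ/ → [õ]
/u/ after nasal /n/ → [ũ]

[uɲõsfanũdʒudʒ]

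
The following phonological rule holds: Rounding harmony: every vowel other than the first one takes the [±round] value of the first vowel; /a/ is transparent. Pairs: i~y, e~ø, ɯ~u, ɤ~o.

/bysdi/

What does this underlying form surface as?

[bysdy]

/i/ harmonizes with /y/ ([+round]) → [y]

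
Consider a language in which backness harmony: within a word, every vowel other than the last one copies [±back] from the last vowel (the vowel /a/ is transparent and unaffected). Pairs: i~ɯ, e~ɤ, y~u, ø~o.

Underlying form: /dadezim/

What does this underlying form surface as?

no segment meets the rule's conditions; no change.

[dadezim]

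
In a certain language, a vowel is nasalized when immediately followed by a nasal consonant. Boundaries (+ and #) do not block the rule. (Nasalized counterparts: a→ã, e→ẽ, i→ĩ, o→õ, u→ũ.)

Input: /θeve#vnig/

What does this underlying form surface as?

no segment meets the rule's conditions; no change.

[θeve#vnig]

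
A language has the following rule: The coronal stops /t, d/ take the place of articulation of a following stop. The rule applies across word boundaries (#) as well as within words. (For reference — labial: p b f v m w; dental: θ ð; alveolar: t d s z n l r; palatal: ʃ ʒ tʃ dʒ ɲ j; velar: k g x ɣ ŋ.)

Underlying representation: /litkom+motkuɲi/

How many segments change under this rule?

2

/t/ before /k/ (velar) → [k]
/t/ before /k/ (velar) → [k]
2 segments change.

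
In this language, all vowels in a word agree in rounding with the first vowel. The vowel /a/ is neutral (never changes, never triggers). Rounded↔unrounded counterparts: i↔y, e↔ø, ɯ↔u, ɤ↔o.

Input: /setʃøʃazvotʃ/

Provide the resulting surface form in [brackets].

[setʃeʃazvɤtʃ]

/ø/ harmonizes with /e/ ([-round]) → [e]
/o/ harmonizes with /e/ ([-round]) → [ɤ]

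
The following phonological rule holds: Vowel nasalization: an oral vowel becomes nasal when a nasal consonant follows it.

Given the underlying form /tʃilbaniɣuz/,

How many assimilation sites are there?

1

/a/ before nasal /n/ → [ã]
1 segment changes.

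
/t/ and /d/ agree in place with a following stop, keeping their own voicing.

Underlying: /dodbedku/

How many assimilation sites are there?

/d/ before /b/ (labial) → [b]
/d/ before /k/ (velar) → [g]
2 segments change.

2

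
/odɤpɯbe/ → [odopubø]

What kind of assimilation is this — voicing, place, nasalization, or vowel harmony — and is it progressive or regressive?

/ɤ/→[o] /ɯ/→[u] /e/→[ø].
Vowels agree with the first vowel, so the harmony is progressive.

vowel harmony, progressive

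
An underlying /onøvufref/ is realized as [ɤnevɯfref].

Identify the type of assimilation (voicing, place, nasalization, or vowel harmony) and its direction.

vowel harmony, regressive

/o/→[ɤ] /ø/→[e] /u/→[ɯ].
Vowels agree with the last vowel, so the harmony is regressive.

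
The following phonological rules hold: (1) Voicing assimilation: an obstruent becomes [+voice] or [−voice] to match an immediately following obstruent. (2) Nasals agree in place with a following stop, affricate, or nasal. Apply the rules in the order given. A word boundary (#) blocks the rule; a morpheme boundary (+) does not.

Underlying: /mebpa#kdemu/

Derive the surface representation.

Rule 1: /b/ before /p/ (voiceless) → [p]
Rule 1: /k/ before /d/ (voiced) → [g]
After rule 1: meppa#gdemu
Rule 2: no segment meets the rule's conditions; no change.

[meppa#gdemu]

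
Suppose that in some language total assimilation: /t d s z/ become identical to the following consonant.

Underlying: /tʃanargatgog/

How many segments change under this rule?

/t/ before /g/ → [g] (total assimilation)
1 segment changes.

1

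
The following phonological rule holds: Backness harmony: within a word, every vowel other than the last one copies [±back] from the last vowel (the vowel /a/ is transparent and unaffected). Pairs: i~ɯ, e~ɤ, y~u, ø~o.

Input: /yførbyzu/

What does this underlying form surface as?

/y/ harmonizes with /u/ ([+back]) → [u]
/ø/ harmonizes with /u/ ([+back]) → [o]
/y/ harmonizes with /u/ ([+back]) → [u]

[uforbuzu]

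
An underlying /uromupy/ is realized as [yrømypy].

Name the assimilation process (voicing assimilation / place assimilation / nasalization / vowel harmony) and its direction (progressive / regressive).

vowel harmony, regressive

/u/→[y] /o/→[ø] /u/→[y].
Vowels agree with the last vowel, so the harmony is regressive.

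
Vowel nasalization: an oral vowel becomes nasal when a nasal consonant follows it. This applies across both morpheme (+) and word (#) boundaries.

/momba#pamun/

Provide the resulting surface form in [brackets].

[mõmba#pãmũn]

/o/ before nasal /m/ → [õ]
/a/ before nasal /m/ → [ã]
/u/ before nasal /n/ → [ũ]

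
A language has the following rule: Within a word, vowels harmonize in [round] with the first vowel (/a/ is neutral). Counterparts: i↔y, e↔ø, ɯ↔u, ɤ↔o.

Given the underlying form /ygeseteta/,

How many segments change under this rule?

3

/e/ harmonizes with /y/ ([+round]) → [ø]
/e/ harmonizes with /y/ ([+round]) → [ø]
/e/ harmonizes with /y/ ([+round]) → [ø]
3 segments change.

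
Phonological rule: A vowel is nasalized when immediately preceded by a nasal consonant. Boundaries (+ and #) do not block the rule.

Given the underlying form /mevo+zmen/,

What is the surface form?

/e/ after nasal /m/ → [ẽ]
/e/ after nasal /m/ → [ẽ]

[mẽvo+zmẽn]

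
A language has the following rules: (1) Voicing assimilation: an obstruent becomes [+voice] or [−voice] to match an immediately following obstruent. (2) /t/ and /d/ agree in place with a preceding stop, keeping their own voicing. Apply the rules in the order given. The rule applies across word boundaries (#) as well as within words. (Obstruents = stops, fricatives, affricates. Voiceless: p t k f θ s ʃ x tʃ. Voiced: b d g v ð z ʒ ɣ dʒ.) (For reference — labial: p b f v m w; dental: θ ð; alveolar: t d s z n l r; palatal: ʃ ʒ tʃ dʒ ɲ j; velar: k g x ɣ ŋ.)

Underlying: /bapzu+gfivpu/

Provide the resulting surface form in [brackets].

Rule 1: /p/ before /z/ (voiced) → [b]
Rule 1: /g/ before /f/ (voiceless) → [k]
Rule 1: /v/ before /p/ (voiceless) → [f]
After rule 1: babzu+kfifpu
Rule 2: no segment meets the rule's conditions; no change.

[babzu+kfifpu]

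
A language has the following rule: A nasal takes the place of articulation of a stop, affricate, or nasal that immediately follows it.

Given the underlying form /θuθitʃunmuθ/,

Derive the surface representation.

[θuθitʃummuθ]

/n/ before /m/ (labial) → [m]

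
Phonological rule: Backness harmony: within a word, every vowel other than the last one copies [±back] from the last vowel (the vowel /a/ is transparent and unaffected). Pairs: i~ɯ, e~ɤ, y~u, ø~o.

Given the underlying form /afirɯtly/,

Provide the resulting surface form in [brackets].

[afiritly]

/ɯ/ harmonizes with /y/ ([-back]) → [i]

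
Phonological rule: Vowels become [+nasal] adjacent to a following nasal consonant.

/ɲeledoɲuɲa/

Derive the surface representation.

/o/ before nasal /ɲ/ → [õ]
/u/ before nasal /ɲ/ → [ũ]

[ɲeledõɲũɲa]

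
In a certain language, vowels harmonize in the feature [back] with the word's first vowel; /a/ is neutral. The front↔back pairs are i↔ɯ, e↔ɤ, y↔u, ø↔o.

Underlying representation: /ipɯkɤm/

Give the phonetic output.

[ipikem]

/ɯ/ harmonizes with /i/ ([-back]) → [i]
/ɤ/ harmonizes with /i/ ([-back]) → [e]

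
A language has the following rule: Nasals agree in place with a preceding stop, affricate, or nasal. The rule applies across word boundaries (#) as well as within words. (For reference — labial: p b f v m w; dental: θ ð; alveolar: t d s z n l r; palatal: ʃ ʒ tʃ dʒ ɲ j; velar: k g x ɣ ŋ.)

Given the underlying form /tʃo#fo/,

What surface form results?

[tʃo#fo]

no segment meets the rule's conditions; no change.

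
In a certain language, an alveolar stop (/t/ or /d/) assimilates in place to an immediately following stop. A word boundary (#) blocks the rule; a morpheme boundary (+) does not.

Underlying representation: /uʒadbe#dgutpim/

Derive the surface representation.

/d/ before /b/ (labial) → [b]
/d/ before /g/ (velar) → [g]
/t/ before /p/ (labial) → [p]

[uʒabbe#gguppim]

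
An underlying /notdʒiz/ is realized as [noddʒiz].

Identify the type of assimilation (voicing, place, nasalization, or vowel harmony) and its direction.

/t/→[d].
Each target copies a feature from the following segment, so the direction is regressive.

voicing assimilation, regressive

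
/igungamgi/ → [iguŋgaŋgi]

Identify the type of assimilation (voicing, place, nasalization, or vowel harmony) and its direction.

/n/→[ŋ] /m/→[ŋ].
Each target copies a feature from the following segment, so the direction is regressive.

place assimilation, regressive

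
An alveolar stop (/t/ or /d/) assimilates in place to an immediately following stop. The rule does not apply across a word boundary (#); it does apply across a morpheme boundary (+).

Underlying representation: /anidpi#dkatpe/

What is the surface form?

/d/ before /p/ (labial) → [b]
/d/ before /k/ (velar) → [g]
/t/ before /p/ (labial) → [p]

[anibpi#gkappe]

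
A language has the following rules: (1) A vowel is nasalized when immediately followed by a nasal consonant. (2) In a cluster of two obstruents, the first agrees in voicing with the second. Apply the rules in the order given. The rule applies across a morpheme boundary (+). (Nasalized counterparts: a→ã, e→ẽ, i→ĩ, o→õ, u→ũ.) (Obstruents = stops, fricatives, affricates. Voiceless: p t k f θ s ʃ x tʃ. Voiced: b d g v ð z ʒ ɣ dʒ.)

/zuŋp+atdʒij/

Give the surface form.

Rule 1: /u/ before nasal /ŋ/ → [ũ]
After rule 1: zũŋp+atdʒij
Rule 2: /t/ before /dʒ/ (voiced) → [d]

[zũŋp+addʒij]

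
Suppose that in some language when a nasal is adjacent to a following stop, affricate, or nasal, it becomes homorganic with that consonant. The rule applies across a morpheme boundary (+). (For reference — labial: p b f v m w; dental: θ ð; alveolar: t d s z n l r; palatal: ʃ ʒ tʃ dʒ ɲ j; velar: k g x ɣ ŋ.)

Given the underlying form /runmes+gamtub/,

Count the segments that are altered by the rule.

2

/n/ before /m/ (labial) → [m]
/m/ before /t/ (alveolar) → [n]
2 segments change.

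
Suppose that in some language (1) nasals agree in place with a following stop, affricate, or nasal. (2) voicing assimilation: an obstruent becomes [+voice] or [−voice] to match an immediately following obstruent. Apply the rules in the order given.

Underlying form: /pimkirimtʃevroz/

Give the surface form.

[piŋkiriɲtʃevroz]

Rule 1: /m/ before /k/ (velar) → [ŋ]
Rule 1: /m/ before /tʃ/ (palatal) → [ɲ]
After rule 1: piŋkiriɲtʃevroz
Rule 2: no segment meets the rule's conditions; no change.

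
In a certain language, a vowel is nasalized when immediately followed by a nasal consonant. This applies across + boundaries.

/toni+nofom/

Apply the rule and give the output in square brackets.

/o/ before nasal /n/ → [õ]
/i/ before nasal /n/ → [ĩ]
/o/ before nasal /m/ → [õ]

[tõnĩ+nofõm]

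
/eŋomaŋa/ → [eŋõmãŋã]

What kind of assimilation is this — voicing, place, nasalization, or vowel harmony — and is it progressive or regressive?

nasalization, progressive

/o/→[õ] /a/→[ã] /a/→[ã].
Each target copies a feature from the preceding segment, so the direction is progressive.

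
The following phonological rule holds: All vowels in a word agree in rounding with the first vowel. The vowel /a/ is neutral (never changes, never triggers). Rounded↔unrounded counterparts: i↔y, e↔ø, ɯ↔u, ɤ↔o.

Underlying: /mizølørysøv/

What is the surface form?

/ø/ harmonizes with /i/ ([-round]) → [e]
/ø/ harmonizes with /i/ ([-round]) → [e]
/y/ harmonizes with /i/ ([-round]) → [i]
/ø/ harmonizes with /i/ ([-round]) → [e]

[mizelerisev]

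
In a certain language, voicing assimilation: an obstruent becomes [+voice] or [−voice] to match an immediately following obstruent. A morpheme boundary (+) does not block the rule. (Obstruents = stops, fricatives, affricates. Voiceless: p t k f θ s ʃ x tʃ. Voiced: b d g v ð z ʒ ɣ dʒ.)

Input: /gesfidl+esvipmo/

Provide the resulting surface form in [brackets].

[gesfidl+ezvipmo]

/s/ before /v/ (voiced) → [z]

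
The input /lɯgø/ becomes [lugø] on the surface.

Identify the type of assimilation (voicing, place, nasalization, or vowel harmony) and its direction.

vowel harmony, regressive

/ɯ/→[u].
Vowels agree with the last vowel, so the harmony is regressive.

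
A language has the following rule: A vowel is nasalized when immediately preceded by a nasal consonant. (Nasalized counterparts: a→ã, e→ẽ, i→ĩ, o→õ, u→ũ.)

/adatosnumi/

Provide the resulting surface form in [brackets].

/u/ after nasal /n/ → [ũ]
/i/ after nasal /m/ → [ĩ]

[adatosnũmĩ]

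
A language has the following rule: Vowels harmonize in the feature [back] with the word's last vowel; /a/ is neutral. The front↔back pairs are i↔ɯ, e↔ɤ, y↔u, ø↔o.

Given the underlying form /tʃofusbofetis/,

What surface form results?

/o/ harmonizes with /i/ ([-back]) → [ø]
/u/ harmonizes with /i/ ([-back]) → [y]
/o/ harmonizes with /i/ ([-back]) → [ø]

[tʃøfysbøfetis]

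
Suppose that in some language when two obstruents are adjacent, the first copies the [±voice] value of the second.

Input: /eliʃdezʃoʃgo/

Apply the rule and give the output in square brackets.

[eliʒdesʃoʒgo]

/ʃ/ before /d/ (voiced) → [ʒ]
/z/ before /ʃ/ (voiceless) → [s]
/ʃ/ before /g/ (voiced) → [ʒ]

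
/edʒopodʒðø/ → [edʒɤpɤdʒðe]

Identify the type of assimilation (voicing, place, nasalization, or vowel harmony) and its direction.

vowel harmony, progressive

/o/→[ɤ] /o/→[ɤ] /ø/→[e].
Vowels agree with the first vowel, so the harmony is progressive.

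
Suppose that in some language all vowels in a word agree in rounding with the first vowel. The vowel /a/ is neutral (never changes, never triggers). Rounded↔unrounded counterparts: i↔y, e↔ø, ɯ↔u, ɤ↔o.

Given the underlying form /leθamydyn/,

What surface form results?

/y/ harmonizes with /e/ ([-round]) → [i]
/y/ harmonizes with /e/ ([-round]) → [i]

[leθamidin]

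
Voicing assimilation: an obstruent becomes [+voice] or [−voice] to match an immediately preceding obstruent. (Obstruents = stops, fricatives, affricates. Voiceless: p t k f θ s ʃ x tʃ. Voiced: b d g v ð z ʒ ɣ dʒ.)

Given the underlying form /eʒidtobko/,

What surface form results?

[eʒiddobgo]

/t/ after /d/ (voiced) → [d]
/k/ after /b/ (voiced) → [g]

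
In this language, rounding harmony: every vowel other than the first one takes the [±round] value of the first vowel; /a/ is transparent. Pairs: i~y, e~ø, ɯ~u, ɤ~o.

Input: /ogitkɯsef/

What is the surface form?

[ogytkusøf]

/i/ harmonizes with /o/ ([+round]) → [y]
/ɯ/ harmonizes with /o/ ([+round]) → [u]
/e/ harmonizes with /o/ ([+round]) → [ø]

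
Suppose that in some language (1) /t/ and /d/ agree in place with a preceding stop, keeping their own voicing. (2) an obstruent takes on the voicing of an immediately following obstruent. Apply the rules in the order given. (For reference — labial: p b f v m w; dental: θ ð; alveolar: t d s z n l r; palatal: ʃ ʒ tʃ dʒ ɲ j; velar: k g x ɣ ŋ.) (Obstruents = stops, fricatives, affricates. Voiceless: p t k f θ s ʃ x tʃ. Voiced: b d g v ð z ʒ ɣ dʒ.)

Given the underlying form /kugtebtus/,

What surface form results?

Rule 1: /t/ after /g/ (velar) → [k]
Rule 1: /t/ after /b/ (labial) → [p]
After rule 1: kugkebpus
Rule 2: /g/ before /k/ (voiceless) → [k]
Rule 2: /b/ before /p/ (voiceless) → [p]

[kukkeppus]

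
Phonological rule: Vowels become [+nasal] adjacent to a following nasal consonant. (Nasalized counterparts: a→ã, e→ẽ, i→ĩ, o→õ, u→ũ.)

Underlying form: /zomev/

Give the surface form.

/o/ before nasal /m/ → [õ]

[zõmev]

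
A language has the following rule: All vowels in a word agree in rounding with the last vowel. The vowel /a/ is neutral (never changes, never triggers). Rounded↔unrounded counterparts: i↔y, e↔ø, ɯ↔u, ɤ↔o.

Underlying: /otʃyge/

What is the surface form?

[ɤtʃige]

/o/ harmonizes with /e/ ([-round]) → [ɤ]
/y/ harmonizes with /e/ ([-round]) → [i]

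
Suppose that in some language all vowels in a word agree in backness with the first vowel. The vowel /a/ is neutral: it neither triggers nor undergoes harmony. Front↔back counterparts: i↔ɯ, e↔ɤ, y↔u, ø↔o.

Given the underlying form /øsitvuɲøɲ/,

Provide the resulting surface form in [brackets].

/u/ harmonizes with /ø/ ([-back]) → [y]

[øsitvyɲøɲ]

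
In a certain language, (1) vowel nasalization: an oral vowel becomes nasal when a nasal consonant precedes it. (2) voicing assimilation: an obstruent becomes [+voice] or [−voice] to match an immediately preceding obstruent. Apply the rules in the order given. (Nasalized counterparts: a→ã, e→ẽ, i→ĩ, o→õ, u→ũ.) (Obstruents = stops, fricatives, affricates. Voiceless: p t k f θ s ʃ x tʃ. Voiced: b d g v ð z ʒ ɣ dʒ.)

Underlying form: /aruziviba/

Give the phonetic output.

[aruziviba]

Rule 1: no segment meets the rule's conditions; no change.
After rule 1: aruziviba
Rule 2: no segment meets the rule's conditions; no change.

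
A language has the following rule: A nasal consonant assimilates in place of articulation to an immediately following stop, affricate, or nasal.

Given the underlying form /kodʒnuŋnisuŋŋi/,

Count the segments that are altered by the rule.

1

/ŋ/ before /n/ (alveolar) → [n]
1 segment changes.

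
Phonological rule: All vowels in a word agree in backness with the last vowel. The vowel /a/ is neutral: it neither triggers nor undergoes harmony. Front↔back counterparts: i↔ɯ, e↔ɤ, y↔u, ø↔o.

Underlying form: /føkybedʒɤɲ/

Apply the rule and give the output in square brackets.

/ø/ harmonizes with /ɤ/ ([+back]) → [o]
/y/ harmonizes with /ɤ/ ([+back]) → [u]
/e/ harmonizes with /ɤ/ ([+back]) → [ɤ]

[fokubɤdʒɤɲ]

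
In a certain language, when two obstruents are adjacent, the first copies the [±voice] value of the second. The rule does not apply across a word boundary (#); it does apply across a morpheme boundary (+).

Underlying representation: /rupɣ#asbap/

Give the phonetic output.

[rubɣ#azbap]

/p/ before /ɣ/ (voiced) → [b]
/s/ before /b/ (voiced) → [z]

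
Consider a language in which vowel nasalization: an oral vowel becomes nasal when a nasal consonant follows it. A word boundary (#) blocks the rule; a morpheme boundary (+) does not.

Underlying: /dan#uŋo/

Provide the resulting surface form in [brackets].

/a/ before nasal /n/ → [ã]
/u/ before nasal /ŋ/ → [ũ]

[dãn#ũŋo]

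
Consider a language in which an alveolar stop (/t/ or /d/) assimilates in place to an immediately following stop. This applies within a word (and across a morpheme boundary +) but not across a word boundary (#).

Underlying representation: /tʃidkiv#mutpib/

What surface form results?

[tʃigkiv#muppib]

/d/ before /k/ (velar) → [g]
/t/ before /p/ (labial) → [p]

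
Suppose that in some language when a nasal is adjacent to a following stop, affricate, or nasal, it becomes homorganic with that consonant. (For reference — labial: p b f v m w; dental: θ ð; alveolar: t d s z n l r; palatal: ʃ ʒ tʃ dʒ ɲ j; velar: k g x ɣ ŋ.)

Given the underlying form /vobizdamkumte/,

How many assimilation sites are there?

2

/m/ before /k/ (velar) → [ŋ]
/m/ before /t/ (alveolar) → [n]
2 segments change.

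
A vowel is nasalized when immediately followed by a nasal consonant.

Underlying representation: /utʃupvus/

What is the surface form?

no segment meets the rule's conditions; no change.

[utʃupvus]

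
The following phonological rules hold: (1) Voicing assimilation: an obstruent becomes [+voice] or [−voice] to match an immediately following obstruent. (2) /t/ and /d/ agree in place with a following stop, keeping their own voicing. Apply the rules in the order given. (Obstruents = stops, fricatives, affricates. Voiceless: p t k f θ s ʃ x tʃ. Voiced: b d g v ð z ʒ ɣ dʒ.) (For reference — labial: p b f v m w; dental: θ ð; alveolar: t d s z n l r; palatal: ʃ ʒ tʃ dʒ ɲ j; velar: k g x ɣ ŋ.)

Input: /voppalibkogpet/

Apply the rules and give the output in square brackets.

[voppalipkokpet]

Rule 1: /b/ before /k/ (voiceless) → [p]
Rule 1: /g/ before /p/ (voiceless) → [k]
After rule 1: voppalipkokpet
Rule 2: no segment meets the rule's conditions; no change.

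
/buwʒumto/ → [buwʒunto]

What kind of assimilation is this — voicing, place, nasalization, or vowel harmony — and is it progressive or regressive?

place assimilation, regressive

/m/→[n].
Each target copies a feature from the following segment, so the direction is regressive.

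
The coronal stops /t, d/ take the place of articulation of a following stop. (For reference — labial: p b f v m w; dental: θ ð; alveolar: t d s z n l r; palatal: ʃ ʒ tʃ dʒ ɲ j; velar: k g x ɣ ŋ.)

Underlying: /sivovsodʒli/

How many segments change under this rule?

No segment meets the rule's conditions.

0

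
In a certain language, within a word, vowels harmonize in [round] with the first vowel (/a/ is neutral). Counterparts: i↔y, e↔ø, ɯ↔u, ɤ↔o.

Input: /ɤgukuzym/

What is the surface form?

/u/ harmonizes with /ɤ/ ([-round]) → [ɯ]
/u/ harmonizes with /ɤ/ ([-round]) → [ɯ]
/y/ harmonizes with /ɤ/ ([-round]) → [i]

[ɤgɯkɯzim]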